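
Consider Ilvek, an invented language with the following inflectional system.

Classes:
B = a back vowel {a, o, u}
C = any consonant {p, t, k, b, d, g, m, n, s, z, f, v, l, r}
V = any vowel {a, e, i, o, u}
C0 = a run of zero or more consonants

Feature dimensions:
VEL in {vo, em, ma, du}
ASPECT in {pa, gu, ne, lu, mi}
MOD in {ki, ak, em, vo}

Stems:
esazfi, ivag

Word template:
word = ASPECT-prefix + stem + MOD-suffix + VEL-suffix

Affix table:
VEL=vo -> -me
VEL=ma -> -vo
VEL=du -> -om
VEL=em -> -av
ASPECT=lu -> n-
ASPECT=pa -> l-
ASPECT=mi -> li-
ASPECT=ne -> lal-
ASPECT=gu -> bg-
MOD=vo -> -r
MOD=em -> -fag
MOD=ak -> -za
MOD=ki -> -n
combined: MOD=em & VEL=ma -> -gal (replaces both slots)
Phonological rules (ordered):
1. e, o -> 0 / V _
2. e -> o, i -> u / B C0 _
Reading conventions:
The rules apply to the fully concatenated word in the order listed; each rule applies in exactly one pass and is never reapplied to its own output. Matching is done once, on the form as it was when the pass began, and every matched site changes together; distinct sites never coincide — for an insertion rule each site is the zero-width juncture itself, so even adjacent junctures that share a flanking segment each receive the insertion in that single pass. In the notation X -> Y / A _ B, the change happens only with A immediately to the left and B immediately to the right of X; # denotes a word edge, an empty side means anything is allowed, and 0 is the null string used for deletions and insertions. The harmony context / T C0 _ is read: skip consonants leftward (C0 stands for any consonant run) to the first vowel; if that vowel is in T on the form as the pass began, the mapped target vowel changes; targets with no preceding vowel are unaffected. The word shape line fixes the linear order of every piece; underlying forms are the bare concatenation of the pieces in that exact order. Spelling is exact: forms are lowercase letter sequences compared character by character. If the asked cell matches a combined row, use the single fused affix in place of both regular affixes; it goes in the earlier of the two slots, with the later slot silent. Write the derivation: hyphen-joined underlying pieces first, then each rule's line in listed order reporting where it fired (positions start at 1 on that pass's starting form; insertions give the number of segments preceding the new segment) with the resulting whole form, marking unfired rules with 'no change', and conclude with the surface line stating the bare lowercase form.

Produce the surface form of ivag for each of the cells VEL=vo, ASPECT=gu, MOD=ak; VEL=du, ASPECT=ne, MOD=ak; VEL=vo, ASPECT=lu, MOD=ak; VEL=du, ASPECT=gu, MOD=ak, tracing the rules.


cell VEL=vo, ASPECT=gu, MOD=ak:
underlying: bg-ivag-za-me
1. e, o -> 0 / V _: no change
2. e -> o, i -> u / B C0 _: fires at position(s) 10: bgivagzamo
surface: bgivagzamo

cell VEL=du, ASPECT=ne, MOD=ak:
underlying: lal-ivag-za-om
1. e, o -> 0 / V _: fires at position(s) 10: lalivagzam
2. e -> o, i -> u / B C0 _: fires at position(s) 4: laluvagzam
surface: laluvagzam

cell VEL=vo, ASPECT=lu, MOD=ak:
underlying: n-ivag-za-me
1. e, o -> 0 / V _: no change
2. e -> o, i -> u / B C0 _: fires at position(s) 9: nivagzamo
surface: nivagzamo

cell VEL=du, ASPECT=gu, MOD=ak:
underlying: bg-ivag-za-om
1. e, o -> 0 / V _: fires at position(s) 9: bgivagzam
2. e -> o, i -> u / B C0 _: no change
surface: bgivagzam


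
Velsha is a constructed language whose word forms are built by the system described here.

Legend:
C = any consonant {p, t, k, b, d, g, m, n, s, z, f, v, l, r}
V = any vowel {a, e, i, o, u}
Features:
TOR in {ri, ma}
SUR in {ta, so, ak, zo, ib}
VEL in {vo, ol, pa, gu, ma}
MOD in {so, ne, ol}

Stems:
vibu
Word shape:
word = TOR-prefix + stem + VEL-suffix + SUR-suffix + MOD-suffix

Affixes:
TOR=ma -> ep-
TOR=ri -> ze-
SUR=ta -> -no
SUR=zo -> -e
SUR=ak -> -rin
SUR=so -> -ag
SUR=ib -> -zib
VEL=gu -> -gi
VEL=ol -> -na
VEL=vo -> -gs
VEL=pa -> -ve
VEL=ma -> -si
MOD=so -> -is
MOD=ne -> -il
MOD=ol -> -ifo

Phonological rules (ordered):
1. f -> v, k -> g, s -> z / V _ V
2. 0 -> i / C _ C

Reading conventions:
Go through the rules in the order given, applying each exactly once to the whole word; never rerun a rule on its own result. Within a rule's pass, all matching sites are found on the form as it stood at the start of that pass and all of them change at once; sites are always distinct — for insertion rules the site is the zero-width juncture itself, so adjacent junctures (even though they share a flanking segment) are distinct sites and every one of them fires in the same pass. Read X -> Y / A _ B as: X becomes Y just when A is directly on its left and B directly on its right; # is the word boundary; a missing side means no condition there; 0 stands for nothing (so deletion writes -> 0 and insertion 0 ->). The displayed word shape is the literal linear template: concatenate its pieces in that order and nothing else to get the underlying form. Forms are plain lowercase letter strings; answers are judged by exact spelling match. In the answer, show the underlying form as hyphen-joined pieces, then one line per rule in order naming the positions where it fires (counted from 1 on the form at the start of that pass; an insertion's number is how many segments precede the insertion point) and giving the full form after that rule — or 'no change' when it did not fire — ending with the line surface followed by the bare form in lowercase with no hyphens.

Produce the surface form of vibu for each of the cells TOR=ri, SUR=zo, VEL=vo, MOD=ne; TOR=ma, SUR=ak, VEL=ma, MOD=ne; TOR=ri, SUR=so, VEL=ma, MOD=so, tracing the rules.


cell TOR=ri, SUR=zo, VEL=vo, MOD=ne:
underlying: ze-vibu-gs-e-il
1. f -> v, k -> g, s -> z / V _ V: no change
2. 0 -> i / C _ C: inserts after position(s) 7: zevibugiseil
surface: zevibugiseil

cell TOR=ma, SUR=ak, VEL=ma, MOD=ne:
underlying: ep-vibu-si-rin-il
1. f -> v, k -> g, s -> z / V _ V: fires at position(s) 7: epvibuzirinil
2. 0 -> i / C _ C: inserts after position(s) 2: epivibuzirinil
surface: epivibuzirinil

cell TOR=ri, SUR=so, VEL=ma, MOD=so:
underlying: ze-vibu-si-ag-is
1. f -> v, k -> g, s -> z / V _ V: fires at position(s) 7: zevibuziagis
2. 0 -> i / C _ C: no change
surface: zevibuziagis


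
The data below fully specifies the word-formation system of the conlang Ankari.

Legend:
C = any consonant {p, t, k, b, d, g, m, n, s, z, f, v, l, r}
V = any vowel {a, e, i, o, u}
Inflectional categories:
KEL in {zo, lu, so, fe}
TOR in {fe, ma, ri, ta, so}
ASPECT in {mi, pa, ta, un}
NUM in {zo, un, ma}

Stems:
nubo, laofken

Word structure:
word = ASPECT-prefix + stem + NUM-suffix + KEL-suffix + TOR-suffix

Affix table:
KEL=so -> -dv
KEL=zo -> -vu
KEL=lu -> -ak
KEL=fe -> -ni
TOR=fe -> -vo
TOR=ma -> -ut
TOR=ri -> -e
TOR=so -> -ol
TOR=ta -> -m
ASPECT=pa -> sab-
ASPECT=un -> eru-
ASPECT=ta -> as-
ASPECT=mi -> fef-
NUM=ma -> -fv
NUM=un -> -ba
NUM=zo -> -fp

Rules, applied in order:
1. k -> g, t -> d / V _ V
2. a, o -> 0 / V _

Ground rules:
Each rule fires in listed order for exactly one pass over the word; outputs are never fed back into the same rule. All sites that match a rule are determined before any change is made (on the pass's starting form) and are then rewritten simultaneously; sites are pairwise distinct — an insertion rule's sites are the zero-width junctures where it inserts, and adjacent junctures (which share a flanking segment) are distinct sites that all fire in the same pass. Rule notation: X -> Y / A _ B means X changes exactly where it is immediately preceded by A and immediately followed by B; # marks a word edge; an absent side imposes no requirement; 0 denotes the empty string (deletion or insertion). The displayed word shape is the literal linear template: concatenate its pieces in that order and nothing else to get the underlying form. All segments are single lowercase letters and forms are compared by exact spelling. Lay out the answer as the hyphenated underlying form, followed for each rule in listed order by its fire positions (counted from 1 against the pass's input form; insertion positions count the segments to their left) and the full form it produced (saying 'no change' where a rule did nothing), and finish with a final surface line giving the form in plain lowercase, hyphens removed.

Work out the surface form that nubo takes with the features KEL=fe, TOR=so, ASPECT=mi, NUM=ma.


underlying: fef-nubo-fv-ni-ol
1. k -> g, t -> d / V _ V: no change
2. a, o -> 0 / V _: fires at position(s) 12: fefnubofvnil
surface: fefnubofvnil


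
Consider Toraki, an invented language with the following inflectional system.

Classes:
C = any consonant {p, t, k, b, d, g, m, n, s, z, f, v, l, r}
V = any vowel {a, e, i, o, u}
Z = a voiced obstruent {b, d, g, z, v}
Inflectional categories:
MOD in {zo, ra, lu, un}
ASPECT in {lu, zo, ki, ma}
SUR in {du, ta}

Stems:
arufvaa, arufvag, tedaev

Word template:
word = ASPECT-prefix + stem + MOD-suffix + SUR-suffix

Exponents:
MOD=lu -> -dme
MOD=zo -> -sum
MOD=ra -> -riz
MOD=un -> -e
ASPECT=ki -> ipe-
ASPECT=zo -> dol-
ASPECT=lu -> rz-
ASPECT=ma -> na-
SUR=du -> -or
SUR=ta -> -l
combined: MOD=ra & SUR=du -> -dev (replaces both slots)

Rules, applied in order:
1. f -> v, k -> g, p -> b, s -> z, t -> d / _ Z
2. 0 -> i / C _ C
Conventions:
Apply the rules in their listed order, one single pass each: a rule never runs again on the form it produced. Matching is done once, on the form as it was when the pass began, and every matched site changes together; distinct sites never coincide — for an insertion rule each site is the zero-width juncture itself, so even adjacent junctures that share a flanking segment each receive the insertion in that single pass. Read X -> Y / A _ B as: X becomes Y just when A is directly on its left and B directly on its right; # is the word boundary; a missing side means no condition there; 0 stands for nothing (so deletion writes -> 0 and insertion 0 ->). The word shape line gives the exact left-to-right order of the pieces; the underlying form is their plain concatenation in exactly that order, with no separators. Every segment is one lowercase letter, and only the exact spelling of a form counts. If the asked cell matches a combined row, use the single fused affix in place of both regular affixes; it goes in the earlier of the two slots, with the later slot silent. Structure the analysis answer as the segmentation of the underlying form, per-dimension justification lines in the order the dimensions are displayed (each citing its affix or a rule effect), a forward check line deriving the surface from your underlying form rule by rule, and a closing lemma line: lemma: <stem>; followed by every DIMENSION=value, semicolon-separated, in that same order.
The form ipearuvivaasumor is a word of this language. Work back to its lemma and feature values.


underlying: ipe-arufvaa-sum-or
MOD=zo - signalled by the affix -sum
ASPECT=ki - signalled by the affix ipe-
SUR=du - signalled by the affix -or
check: ipearufvaasumor -> ipearuvvaasumor -> ipearuvivaasumor
lemma: arufvaa; MOD=zo; ASPECT=ki; SUR=du


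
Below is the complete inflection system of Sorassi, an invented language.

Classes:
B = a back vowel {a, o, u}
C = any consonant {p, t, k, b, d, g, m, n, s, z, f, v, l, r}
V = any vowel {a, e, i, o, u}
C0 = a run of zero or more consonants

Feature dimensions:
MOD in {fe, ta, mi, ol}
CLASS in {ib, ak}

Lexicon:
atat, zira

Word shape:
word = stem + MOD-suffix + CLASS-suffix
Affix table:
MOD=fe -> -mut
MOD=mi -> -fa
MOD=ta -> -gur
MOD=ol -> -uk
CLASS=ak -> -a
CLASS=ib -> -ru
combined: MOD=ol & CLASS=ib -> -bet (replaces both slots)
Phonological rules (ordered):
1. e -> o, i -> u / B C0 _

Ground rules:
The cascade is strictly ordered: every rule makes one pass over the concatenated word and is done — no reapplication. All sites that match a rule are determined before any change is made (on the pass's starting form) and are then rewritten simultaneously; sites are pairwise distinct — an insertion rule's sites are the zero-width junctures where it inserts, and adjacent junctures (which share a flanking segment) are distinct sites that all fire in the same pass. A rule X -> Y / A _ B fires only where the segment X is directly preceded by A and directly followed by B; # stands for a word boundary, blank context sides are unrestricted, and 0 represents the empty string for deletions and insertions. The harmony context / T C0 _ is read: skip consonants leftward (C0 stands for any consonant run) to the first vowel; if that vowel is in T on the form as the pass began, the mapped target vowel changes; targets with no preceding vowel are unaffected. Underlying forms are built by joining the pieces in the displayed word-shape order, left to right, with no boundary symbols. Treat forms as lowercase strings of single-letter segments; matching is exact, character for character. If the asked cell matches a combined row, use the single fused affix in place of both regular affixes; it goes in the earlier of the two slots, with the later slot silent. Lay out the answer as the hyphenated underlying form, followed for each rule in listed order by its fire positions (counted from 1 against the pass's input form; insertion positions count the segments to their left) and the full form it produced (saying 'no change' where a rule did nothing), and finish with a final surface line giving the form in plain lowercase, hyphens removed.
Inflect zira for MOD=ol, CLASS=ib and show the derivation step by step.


underlying: zira-bet
1. e -> o, i -> u / B C0 _: fires at position(s) 6: zirabot
surface: zirabot


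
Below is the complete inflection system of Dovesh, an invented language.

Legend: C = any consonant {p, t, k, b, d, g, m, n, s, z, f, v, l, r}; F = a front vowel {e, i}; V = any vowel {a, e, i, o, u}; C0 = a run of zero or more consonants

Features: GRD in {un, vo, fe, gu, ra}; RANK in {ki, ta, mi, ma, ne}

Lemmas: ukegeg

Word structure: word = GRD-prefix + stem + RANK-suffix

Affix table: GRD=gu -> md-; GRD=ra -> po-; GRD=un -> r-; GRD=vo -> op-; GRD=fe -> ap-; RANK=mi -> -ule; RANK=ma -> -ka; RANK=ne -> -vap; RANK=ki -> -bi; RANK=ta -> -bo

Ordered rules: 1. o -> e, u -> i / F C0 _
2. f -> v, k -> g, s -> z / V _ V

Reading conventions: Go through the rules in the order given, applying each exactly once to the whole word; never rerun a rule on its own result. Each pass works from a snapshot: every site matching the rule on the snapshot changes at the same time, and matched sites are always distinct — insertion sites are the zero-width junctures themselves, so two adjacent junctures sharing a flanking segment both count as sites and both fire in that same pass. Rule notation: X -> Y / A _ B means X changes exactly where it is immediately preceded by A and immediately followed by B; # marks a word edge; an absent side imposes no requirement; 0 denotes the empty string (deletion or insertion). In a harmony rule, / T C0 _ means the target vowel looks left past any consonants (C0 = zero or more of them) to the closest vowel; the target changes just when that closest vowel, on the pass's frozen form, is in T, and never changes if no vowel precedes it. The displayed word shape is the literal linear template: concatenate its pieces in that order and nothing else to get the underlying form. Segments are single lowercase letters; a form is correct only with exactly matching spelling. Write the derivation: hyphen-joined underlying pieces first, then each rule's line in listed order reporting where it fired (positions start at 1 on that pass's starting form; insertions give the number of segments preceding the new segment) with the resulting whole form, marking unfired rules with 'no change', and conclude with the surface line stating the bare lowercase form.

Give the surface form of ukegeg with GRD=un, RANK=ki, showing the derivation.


underlying: r-ukegeg-bi
1. o -> e, u -> i / F C0 _: no change
2. f -> v, k -> g, s -> z / V _ V: fires at position(s) 3: rugegegbi
surface: rugegegbi


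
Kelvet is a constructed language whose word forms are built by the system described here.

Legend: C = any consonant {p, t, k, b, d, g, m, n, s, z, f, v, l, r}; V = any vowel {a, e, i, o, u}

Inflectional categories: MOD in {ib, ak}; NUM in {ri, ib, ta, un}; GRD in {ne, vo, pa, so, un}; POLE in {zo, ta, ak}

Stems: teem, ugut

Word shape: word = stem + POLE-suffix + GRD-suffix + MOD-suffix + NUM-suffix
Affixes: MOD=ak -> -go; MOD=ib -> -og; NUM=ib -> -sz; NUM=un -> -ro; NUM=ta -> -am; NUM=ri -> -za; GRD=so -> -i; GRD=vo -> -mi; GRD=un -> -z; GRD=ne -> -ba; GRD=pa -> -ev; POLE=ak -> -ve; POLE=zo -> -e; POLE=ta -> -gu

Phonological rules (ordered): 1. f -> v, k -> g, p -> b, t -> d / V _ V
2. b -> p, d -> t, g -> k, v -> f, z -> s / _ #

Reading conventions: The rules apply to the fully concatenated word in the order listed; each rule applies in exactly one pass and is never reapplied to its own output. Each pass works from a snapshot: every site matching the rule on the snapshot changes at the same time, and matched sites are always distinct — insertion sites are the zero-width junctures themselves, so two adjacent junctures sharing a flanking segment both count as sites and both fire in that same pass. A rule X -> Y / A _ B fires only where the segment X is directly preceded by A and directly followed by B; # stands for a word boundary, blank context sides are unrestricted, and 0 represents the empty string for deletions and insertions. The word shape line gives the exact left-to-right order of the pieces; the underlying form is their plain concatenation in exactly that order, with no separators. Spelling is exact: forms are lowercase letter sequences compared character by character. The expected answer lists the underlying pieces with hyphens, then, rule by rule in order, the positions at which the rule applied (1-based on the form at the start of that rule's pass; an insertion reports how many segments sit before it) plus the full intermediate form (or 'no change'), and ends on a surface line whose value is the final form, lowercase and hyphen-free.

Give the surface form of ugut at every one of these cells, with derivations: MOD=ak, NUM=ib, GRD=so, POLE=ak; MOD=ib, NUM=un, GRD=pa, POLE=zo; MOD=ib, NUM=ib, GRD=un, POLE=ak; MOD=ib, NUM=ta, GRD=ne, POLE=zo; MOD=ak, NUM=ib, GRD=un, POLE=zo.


cell MOD=ak, NUM=ib, GRD=so, POLE=ak:
underlying: ugut-ve-i-go-sz
1. f -> v, k -> g, p -> b, t -> d / V _ V: no change
2. b -> p, d -> t, g -> k, v -> f, z -> s / _ #: fires at position(s) 11: ugutveigoss
surface: ugutveigoss

cell MOD=ib, NUM=un, GRD=pa, POLE=zo:
underlying: ugut-e-ev-og-ro
1. f -> v, k -> g, p -> b, t -> d / V _ V: fires at position(s) 4: ugudeevogro
2. b -> p, d -> t, g -> k, v -> f, z -> s / _ #: no change
surface: ugudeevogro

cell MOD=ib, NUM=ib, GRD=un, POLE=ak:
underlying: ugut-ve-z-og-sz
1. f -> v, k -> g, p -> b, t -> d / V _ V: no change
2. b -> p, d -> t, g -> k, v -> f, z -> s / _ #: fires at position(s) 11: ugutvezogss
surface: ugutvezogss

cell MOD=ib, NUM=ta, GRD=ne, POLE=zo:
underlying: ugut-e-ba-og-am
1. f -> v, k -> g, p -> b, t -> d / V _ V: fires at position(s) 4: ugudebaogam
2. b -> p, d -> t, g -> k, v -> f, z -> s / _ #: no change
surface: ugudebaogam

cell MOD=ak, NUM=ib, GRD=un, POLE=zo:
underlying: ugut-e-z-go-sz
1. f -> v, k -> g, p -> b, t -> d / V _ V: fires at position(s) 4: ugudezgosz
2. b -> p, d -> t, g -> k, v -> f, z -> s / _ #: fires at position(s) 10: ugudezgoss
surface: ugudezgoss


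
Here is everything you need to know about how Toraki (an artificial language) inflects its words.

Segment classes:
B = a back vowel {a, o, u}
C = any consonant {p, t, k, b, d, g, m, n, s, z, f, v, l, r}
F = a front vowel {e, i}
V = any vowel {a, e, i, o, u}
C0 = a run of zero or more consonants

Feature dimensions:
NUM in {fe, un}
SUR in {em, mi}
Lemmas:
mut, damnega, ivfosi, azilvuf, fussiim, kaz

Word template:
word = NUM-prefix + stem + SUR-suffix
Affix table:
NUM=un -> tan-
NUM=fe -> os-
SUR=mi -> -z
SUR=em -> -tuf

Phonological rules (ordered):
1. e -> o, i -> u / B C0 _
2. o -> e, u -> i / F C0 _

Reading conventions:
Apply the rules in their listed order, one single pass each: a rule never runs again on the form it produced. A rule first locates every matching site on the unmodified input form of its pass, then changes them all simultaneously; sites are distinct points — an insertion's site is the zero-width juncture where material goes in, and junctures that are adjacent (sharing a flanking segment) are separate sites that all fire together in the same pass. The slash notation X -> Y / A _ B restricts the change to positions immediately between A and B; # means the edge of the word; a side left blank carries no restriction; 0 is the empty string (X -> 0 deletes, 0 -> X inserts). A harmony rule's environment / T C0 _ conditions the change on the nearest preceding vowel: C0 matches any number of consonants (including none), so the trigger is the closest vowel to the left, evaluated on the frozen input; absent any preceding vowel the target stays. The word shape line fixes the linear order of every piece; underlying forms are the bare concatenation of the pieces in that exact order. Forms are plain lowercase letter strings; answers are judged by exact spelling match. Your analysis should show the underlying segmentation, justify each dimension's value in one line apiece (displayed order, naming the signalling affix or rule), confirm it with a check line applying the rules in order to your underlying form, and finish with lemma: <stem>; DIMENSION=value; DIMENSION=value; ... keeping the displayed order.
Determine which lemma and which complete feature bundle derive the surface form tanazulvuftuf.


underlying: tan-azilvuf-tuf
NUM=un - signalled by the affix tan-
SUR=em - signalled by the affix -tuf
check: tanazilvuftuf -> tanazulvuftuf -> tanazulvuftuf
lemma: azilvuf; NUM=un; SUR=em


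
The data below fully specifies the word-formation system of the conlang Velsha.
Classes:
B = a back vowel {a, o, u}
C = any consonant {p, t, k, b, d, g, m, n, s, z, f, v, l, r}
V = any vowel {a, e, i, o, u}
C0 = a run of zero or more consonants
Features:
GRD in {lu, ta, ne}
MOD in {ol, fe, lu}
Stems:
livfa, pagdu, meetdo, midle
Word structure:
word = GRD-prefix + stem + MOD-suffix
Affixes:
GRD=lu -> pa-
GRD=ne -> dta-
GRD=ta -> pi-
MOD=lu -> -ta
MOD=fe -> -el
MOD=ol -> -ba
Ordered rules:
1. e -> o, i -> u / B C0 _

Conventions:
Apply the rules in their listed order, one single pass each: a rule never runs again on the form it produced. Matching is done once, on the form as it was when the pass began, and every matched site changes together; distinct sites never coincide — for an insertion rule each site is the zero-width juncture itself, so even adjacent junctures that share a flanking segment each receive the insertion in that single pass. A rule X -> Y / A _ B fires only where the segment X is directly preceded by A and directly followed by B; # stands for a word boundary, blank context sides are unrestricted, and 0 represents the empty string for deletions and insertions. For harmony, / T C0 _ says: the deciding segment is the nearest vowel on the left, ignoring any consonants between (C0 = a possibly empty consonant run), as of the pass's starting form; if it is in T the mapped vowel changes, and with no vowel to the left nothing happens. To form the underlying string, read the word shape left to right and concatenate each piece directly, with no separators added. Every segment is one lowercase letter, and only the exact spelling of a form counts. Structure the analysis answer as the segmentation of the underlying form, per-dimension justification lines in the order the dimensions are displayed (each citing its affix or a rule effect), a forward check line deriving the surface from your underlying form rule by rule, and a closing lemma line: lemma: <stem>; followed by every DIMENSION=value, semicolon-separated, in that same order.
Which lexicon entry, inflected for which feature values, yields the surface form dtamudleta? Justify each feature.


underlying: dta-midle-ta
GRD=ne - signalled by the affix dta-
MOD=lu - signalled by the affix -ta
check: dtamidleta -> dtamudleta
lemma: midle; GRD=ne; MOD=lu


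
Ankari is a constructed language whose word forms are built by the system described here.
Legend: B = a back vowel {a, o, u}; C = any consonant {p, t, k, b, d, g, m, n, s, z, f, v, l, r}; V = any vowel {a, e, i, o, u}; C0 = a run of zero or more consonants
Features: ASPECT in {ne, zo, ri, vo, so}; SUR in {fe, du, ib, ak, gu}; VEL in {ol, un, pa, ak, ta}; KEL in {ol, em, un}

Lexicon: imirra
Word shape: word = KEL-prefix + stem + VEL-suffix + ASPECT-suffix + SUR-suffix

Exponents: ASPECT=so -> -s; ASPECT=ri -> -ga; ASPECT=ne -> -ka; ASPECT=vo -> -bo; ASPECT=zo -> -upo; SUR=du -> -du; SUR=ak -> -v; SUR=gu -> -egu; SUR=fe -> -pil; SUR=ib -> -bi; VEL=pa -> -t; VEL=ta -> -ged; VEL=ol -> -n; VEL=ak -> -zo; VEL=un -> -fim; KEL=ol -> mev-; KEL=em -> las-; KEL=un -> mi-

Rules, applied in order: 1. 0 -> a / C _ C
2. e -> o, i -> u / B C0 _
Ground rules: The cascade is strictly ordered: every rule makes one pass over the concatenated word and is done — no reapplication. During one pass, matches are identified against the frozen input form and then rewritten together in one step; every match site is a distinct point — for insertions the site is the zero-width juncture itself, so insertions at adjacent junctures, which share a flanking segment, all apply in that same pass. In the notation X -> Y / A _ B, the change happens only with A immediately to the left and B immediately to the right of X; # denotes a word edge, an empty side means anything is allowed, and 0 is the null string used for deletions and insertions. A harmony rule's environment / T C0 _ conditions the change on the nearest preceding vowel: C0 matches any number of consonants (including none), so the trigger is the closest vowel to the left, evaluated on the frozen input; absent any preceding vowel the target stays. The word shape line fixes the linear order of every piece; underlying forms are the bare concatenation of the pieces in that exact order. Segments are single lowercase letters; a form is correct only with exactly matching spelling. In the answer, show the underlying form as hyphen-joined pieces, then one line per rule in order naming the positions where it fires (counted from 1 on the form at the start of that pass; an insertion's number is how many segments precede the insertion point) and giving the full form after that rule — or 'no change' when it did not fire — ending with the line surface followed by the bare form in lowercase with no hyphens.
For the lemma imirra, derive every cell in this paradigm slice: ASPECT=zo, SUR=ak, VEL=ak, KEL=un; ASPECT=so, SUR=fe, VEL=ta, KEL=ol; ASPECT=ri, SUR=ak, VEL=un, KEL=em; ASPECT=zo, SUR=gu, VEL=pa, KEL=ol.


cell ASPECT=zo, SUR=ak, VEL=ak, KEL=un:
underlying: mi-imirra-zo-upo-v
1. 0 -> a / C _ C: inserts after position(s) 6: miimirarazoupov
2. e -> o, i -> u / B C0 _: no change
surface: miimirarazoupov

cell ASPECT=so, SUR=fe, VEL=ta, KEL=ol:
underlying: mev-imirra-ged-s-pil
1. 0 -> a / C _ C: inserts after position(s) 7, 12, 13: mevimiraragedasapil
2. e -> o, i -> u / B C0 _: fires at position(s) 12, 18: mevimiraragodasapul
surface: mevimiraragodasapul

cell ASPECT=ri, SUR=ak, VEL=un, KEL=em:
underlying: las-imirra-fim-ga-v
1. 0 -> a / C _ C: inserts after position(s) 7, 12: lasimirarafimagav
2. e -> o, i -> u / B C0 _: fires at position(s) 4, 12: lasumirarafumagav
surface: lasumirarafumagav

cell ASPECT=zo, SUR=gu, VEL=pa, KEL=ol:
underlying: mev-imirra-t-upo-egu
1. 0 -> a / C _ C: inserts after position(s) 7: mevimiraratupoegu
2. e -> o, i -> u / B C0 _: fires at position(s) 15: mevimiraratupoogu
surface: mevimiraratupoogu


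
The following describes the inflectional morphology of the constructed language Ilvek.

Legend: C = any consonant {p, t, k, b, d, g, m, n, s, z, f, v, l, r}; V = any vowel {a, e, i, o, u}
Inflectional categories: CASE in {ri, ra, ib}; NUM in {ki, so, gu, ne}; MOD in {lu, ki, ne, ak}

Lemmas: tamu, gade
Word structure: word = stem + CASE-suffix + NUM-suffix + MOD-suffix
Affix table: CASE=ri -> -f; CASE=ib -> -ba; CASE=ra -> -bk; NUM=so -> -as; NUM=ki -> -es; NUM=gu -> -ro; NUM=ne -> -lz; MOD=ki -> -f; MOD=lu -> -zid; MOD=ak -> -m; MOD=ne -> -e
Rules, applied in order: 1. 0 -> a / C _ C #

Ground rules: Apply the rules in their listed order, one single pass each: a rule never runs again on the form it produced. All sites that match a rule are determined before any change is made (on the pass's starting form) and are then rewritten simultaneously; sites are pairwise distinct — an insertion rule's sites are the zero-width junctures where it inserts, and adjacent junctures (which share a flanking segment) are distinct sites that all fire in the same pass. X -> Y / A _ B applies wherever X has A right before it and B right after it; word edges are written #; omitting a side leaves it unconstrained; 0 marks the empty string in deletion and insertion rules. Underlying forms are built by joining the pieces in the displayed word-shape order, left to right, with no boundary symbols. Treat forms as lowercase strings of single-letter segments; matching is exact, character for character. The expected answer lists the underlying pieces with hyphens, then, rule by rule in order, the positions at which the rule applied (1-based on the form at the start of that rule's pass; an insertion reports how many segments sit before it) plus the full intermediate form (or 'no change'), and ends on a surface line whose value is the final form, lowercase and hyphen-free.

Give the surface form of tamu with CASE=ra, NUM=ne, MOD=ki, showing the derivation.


underlying: tamu-bk-lz-f
1. 0 -> a / C _ C #: inserts after position(s) 8: tamubklzaf
surface: tamubklzaf


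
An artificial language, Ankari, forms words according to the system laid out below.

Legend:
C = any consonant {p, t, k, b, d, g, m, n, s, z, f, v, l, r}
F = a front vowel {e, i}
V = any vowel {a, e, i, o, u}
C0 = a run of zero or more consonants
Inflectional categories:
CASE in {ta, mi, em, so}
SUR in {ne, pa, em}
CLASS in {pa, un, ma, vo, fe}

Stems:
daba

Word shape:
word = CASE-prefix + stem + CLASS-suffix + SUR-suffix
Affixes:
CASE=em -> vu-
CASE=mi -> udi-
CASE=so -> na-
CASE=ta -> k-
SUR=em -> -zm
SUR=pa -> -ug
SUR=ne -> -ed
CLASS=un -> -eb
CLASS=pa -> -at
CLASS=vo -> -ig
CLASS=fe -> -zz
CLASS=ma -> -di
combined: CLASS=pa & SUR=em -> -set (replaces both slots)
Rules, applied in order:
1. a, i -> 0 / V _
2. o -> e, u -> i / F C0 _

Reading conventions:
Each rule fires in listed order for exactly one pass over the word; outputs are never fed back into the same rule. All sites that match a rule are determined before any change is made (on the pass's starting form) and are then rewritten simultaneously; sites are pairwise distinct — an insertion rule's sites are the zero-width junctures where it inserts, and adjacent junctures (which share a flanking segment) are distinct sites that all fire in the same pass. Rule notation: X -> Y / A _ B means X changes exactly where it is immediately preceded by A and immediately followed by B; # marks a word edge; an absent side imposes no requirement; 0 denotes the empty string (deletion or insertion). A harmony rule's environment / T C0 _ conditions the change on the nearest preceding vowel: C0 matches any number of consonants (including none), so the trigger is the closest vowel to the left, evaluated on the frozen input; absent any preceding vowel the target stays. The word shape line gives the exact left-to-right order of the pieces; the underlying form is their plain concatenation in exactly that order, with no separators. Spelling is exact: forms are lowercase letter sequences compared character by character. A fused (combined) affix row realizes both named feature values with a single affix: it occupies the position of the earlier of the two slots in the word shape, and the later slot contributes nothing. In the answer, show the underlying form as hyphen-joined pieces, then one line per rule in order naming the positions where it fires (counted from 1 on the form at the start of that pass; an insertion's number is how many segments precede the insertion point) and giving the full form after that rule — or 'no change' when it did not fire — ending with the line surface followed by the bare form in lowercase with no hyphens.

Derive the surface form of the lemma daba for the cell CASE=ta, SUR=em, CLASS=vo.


underlying: k-daba-ig-zm
1. a, i -> 0 / V _: fires at position(s) 6: kdabagzm
2. o -> e, u -> i / F C0 _: no change
surface: kdabagzm


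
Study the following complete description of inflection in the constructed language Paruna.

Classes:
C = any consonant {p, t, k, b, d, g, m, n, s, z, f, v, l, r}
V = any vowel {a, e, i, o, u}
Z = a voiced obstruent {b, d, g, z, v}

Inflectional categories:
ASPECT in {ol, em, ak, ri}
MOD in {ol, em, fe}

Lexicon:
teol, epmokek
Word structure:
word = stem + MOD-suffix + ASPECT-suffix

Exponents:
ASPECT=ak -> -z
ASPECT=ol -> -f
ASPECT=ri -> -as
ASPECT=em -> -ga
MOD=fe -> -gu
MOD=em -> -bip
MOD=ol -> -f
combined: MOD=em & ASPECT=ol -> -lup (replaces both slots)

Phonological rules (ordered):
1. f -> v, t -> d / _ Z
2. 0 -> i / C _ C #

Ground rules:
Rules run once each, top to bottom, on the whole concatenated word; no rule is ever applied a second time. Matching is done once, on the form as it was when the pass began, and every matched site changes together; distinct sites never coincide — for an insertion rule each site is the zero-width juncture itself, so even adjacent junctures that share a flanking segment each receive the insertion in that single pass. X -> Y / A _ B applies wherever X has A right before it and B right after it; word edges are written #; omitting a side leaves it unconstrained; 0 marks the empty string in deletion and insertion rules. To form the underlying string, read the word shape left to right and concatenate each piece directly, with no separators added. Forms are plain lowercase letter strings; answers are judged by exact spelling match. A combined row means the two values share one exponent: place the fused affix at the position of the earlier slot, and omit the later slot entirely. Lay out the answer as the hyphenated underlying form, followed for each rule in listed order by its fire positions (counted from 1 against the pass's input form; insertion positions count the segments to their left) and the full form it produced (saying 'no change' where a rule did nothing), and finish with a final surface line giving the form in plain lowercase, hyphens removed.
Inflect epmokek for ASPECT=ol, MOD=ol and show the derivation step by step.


underlying: epmokek-f-f
1. f -> v, t -> d / _ Z: no change
2. 0 -> i / C _ C #: inserts after position(s) 8: epmokekfif
surface: epmokekfif


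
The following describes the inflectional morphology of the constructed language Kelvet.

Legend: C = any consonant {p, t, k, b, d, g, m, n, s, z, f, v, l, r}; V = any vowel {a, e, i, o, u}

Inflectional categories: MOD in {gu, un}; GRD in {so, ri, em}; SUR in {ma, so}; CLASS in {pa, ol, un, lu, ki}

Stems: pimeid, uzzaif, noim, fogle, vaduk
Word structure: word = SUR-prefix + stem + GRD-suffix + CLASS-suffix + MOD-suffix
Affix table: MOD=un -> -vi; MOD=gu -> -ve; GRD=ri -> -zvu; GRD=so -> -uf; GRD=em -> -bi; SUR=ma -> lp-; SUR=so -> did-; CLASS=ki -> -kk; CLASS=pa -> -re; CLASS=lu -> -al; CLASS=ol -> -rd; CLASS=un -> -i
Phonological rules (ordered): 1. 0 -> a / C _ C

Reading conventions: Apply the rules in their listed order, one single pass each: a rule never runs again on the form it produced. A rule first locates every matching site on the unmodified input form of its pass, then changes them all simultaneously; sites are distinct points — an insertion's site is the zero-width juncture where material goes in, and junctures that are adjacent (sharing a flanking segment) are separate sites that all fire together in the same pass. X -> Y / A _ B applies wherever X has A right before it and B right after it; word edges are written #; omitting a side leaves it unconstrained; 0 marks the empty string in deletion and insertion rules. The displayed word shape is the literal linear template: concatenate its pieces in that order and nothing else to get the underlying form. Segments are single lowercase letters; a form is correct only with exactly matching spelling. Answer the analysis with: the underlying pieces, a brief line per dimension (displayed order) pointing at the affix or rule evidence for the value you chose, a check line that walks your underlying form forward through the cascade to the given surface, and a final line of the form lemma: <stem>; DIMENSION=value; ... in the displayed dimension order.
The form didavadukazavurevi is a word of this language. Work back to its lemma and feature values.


underlying: did-vaduk-zvu-re-vi
MOD=un - signalled by the affix -vi
GRD=ri - signalled by the affix -zvu
SUR=so - signalled by the affix did-
CLASS=pa - signalled by the affix -re
check: didvadukzvurevi -> didavadukazavurevi
lemma: vaduk; MOD=un; GRD=ri; SUR=so; CLASS=pa


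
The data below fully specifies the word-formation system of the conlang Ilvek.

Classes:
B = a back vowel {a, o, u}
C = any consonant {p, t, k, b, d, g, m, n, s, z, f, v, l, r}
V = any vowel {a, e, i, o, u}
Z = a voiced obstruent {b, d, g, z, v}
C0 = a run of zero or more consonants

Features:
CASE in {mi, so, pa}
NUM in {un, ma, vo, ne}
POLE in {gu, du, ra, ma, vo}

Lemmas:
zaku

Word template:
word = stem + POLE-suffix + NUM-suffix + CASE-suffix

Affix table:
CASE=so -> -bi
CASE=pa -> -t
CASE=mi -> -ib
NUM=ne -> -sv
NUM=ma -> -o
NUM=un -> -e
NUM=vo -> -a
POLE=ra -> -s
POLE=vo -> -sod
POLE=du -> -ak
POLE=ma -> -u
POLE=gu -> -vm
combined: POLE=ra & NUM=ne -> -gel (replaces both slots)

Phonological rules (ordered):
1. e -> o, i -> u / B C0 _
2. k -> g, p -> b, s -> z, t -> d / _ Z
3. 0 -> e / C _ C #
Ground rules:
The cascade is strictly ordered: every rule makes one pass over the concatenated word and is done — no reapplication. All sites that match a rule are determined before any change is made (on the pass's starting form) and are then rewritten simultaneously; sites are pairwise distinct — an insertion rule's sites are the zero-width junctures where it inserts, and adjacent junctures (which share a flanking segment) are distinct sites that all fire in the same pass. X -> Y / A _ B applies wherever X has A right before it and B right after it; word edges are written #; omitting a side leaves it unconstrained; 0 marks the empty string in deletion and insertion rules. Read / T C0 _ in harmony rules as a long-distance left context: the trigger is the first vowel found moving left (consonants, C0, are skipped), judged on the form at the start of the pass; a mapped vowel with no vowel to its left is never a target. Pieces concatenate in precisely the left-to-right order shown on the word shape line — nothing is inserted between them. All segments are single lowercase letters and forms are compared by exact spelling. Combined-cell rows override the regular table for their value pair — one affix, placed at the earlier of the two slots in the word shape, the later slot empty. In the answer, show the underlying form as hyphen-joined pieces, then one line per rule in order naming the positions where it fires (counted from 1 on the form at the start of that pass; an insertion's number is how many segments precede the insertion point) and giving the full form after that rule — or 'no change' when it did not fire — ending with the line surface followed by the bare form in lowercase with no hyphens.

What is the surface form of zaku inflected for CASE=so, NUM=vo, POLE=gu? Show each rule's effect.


underlying: zaku-vm-a-bi
1. e -> o, i -> u / B C0 _: fires at position(s) 9: zakuvmabu
2. k -> g, p -> b, s -> z, t -> d / _ Z: no change
3. 0 -> e / C _ C #: no change
surface: zakuvmabu


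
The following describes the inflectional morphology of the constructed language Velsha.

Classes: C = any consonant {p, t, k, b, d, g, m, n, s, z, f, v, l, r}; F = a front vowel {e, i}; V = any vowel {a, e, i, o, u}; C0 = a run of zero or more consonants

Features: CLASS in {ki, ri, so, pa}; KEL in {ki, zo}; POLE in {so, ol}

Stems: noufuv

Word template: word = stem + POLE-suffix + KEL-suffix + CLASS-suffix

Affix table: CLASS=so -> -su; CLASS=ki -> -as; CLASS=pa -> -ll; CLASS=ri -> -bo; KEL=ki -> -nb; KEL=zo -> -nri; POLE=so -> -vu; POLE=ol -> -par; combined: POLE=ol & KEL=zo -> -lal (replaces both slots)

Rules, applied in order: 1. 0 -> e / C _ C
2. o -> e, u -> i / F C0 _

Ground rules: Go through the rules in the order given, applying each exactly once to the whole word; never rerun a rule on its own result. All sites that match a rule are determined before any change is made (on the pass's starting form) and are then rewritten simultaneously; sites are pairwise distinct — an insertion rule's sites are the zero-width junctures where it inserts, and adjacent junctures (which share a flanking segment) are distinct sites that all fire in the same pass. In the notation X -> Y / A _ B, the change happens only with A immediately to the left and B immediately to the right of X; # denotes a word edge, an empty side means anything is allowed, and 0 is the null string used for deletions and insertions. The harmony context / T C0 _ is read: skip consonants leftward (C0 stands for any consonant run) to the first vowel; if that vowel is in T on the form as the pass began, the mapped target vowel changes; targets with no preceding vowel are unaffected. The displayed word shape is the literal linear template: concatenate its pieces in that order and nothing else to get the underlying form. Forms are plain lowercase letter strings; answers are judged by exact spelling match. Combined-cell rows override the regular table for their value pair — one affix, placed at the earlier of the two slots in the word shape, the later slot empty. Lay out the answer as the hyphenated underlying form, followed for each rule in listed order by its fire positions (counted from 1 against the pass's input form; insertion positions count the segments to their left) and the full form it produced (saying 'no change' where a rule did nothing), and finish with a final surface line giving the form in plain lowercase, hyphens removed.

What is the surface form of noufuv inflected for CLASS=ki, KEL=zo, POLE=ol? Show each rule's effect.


underlying: noufuv-lal-as
1. 0 -> e / C _ C: inserts after position(s) 6: noufuvelalas
2. o -> e, u -> i / F C0 _: no change
surface: noufuvelalas
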